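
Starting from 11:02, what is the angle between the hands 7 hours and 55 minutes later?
First find the time 7 hours and 55 minutes after 11:02.
Total minutes: 11 x 60 + 2 + 7 x 60 + 55 = 1137.
1137 mod 720 = 417 minutes = 6:57.
Now compute the angle at 6:57:
Hour hand: 6 x 30 + 57 x 0.5 = 208.5 degrees
Minute hand: 57 x 6 = 342 degrees
Difference: |208.5 - 342| = 133.5 degrees
The angle is 133.5 degrees

Final answer: 133.5 degrees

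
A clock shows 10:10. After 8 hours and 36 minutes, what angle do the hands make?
First find the time 8 hours and 36 minutes after 10:10.
Total minutes: 10 x 60 + 10 + 8 x 60 + 36 = 1126.
1126 mod 720 = 406 minutes = 6:46.
Now compute the angle at 6:46:
Hour hand: 6 x 30 + 46 x 0.5 = 203 degrees
Minute hand: 46 x 6 = 276 degrees
Difference: |203 - 276| = 73 degrees
The angle is 73 degrees

Final answer: 73 degrees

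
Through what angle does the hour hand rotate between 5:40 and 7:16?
The hour hand moves 0.5 degrees per minute.
Time elapsed: 7:16 - 5:40 = 96 minutes
Angular displacement: 96 x 0.5 = 48 degrees

Final answer: 48 degrees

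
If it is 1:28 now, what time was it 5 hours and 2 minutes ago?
Starting time: 1:28 = 88 total minutes past 12:00
Subtracting: 5 hours and 2 minutes = 302 minutes
88 - 302 = -214 (negative, add 12 hours = 720) = 506 minutes
= 8 hours and 26 minutes past 12:00 = 8:26

Final answer: 8:26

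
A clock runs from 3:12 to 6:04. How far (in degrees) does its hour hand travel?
The hour hand moves 0.5 degrees per minute.
Time elapsed: 6:04 - 3:12 = 172 minutes
Angular displacement: 172 x 0.5 = 86 degrees

Final answer: 86 degrees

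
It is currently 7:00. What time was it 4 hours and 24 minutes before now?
Starting time: 7:00 = 420 total minutes past 12:00
Subtracting: 4 hours and 24 minutes = 264 minutes
420 - 264 = 156 minutes
= 2 hours and 36 minutes past 12:00 = 2:36

Final answer: 2:36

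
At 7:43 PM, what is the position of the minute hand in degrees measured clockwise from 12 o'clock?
The minute hand moves 6 degrees per minute.
At 7:43: 43 x 6 = 258 degrees

Final answer: 258 degrees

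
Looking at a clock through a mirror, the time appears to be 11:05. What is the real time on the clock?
Reflection across the vertical (12-6) axis maps a hand at angle A degrees to (360 - A) degrees, which sends a reading of T minutes past 12:00 to (720 - T) minutes past 12:00.
Mirror reads 11:05 = 665 minutes past 12:00.
Actual time: (720 - 665) mod 720 = 55 minutes = 12:55.

Final answer: 12:55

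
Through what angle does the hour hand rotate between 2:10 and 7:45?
The hour hand moves 0.5 degrees per minute.
Time elapsed: 7:45 - 2:10 = 335 minutes
Angular displacement: 335 x 0.5 = 167.5 degrees

Final answer: 167.5 degrees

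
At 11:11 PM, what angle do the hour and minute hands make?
Hour hand position: 11 x 30 + 11 x 0.5 = 335.5 degrees
Minute hand position: 11 x 6 = 66 degrees
Difference: |335.5 - 66| = 269.5 degrees
Since 269.5 > 180, the smaller angle is 360 - 269.5 = 90.5 degrees

Final answer: 90.5 degrees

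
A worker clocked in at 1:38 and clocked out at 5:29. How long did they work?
From 1:38 to 5:29:
(5 x 60 + 29) - (1 x 60 + 38) = 329 - 98 = 231 minutes
= 3 hours and 51 minutes

Final answer: 3 hours and 51 minutes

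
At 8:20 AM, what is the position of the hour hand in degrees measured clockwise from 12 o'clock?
The hour hand moves 30 degrees per hour and 0.5 degrees per minute.
At 8:20: (8) x 30 + 20 x 0.5 = 240 + 10 = 250 degrees

Final answer: 250 degrees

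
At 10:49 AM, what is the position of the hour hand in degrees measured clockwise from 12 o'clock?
The hour hand moves 30 degrees per hour and 0.5 degrees per minute.
At 10:49: (10) x 30 + 49 x 0.5 = 300 + 24.5 = 324.5 degrees

Final answer: 324.5 degrees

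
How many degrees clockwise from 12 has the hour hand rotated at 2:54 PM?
The hour hand moves 30 degrees per hour and 0.5 degrees per minute.
At 2:54: (2) x 30 + 54 x 0.5 = 60 + 27 = 87 degrees

Final answer: 87 degrees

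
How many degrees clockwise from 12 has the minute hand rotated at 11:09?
The minute hand moves 6 degrees per minute.
At 11:09: 9 x 6 = 54 degrees

Final answer: 54 degrees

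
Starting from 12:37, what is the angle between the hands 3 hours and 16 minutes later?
First find the time 3 hours and 16 minutes after 12:37.
Total minutes: 12 x 60 + 37 + 3 x 60 + 16 = 953.
953 mod 720 = 233 minutes = 3:53.
Now compute the angle at 3:53:
Hour hand: 3 x 30 + 53 x 0.5 = 116.5 degrees
Minute hand: 53 x 6 = 318 degrees
Difference: |116.5 - 318| = 201.5 degrees
Smaller angle: 360 - 201.5 = 158.5 degrees

Final answer: 158.5 degrees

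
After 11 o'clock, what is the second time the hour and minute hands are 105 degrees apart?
At t minutes past 11:00, the hour hand is at 30 x 11 + 0.5t degrees and the minute hand is at 6t degrees.
The smaller angle between them is 105 degrees when |30H - 5.5t| = 105 or |30H - 5.5t| = 255.
With H = 11, solve 30 x 11 - 5.5t = +/- target for each target:
  t = (30 x 11 - 105) / 5.5 = 40.91
  t = (30 x 11 + 105) / 5.5 = 79.09 (outside (0, 60))
  t = (30 x 11 - 255) / 5.5 = 13.64
  t = (30 x 11 + 255) / 5.5 = 106.36 (outside (0, 60))
Valid solutions in (0, 60): {13.64, 40.91} minutes.
The second occurrence is t = 40.91 minutes.
The hands form a 105-degree angle at 40.91 minutes past 11:00.

Final answer: 40.91 minutes past 11:00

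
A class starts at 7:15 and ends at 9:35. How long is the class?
From 7:15 to 9:35:
(9 x 60 + 35) - (7 x 60 + 15) = 575 - 435 = 140 minutes
= 2 hours and 20 minutes

Final answer: 2 hours and 20 minutes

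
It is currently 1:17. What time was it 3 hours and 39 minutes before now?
Starting time: 1:17 = 77 total minutes past 12:00
Subtracting: 3 hours and 39 minutes = 219 minutes
77 - 219 = -142 (negative, add 12 hours = 720) = 578 minutes
= 9 hours and 38 minutes past 12:00 = 9:38

Final answer: 9:38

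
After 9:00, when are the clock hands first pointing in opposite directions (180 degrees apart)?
For hands to be 180 degrees apart: |30H - 5.5t| = 180
With H = 9: t = (30 x 9 + 180)/5.5 = 81.82 or t = (30 x 9 - 180)/5.5 = 16.36
First valid solution (0 < t < 60): t = 16.36 minutes
The hands are opposite at 16.36 minutes past 9:00.

Final answer: 16.36 minutes past 9:00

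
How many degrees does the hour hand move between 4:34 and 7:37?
The hour hand moves 0.5 degrees per minute.
Time elapsed: 7:37 - 4:34 = 183 minutes
Angular displacement: 183 x 0.5 = 91.5 degrees

Final answer: 91.5 degrees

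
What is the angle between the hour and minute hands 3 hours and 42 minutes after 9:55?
First find the time 3 hours and 42 minutes after 9:55.
Total minutes: 9 x 60 + 55 + 3 x 60 + 42 = 817.
817 mod 720 = 97 minutes = 1:37.
Now compute the angle at 1:37:
Hour hand: 1 x 30 + 37 x 0.5 = 48.5 degrees
Minute hand: 37 x 6 = 222 degrees
Difference: |48.5 - 222| = 173.5 degrees
The angle is 173.5 degrees

Final answer: 173.5 degrees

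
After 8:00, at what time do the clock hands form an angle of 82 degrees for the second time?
At t minutes past 8:00, the hour hand is at 30 x 8 + 0.5t degrees and the minute hand is at 6t degrees.
The smaller angle between them is 82 degrees when |30H - 5.5t| = 82 or |30H - 5.5t| = 278.
With H = 8, solve 30 x 8 - 5.5t = +/- target for each target:
  t = (30 x 8 - 82) / 5.5 = 28.73
  t = (30 x 8 + 82) / 5.5 = 58.55
  t = (30 x 8 - 278) / 5.5 = -6.91 (outside (0, 60))
  t = (30 x 8 + 278) / 5.5 = 94.18 (outside (0, 60))
Valid solutions in (0, 60): {28.73, 58.55} minutes.
The second occurrence is t = 58.55 minutes.
The hands form a 82-degree angle at 58.55 minutes past 8:00.

Final answer: 58.55 minutes past 8:00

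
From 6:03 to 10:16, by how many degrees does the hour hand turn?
The hour hand moves 0.5 degrees per minute.
Time elapsed: 10:16 - 6:03 = 253 minutes
Angular displacement: 253 x 0.5 = 126.5 degrees

Final answer: 126.5 degrees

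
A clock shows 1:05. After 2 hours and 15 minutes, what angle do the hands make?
First find the time 2 hours and 15 minutes after 1:05.
Total minutes: 1 x 60 + 5 + 2 x 60 + 15 = 200.
200 mod 720 = 200 minutes = 3:20.
Now compute the angle at 3:20:
Hour hand: 3 x 30 + 20 x 0.5 = 100 degrees
Minute hand: 20 x 6 = 120 degrees
Difference: |100 - 120| = 20 degrees
The angle is 20 degrees

Final answer: 20 degrees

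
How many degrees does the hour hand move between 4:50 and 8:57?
The hour hand moves 0.5 degrees per minute.
Time elapsed: 8:57 - 4:50 = 247 minutes
Angular displacement: 247 x 0.5 = 123.5 degrees

Final answer: 123.5 degrees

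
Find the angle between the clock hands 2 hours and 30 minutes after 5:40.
First find the time 2 hours and 30 minutes after 5:40.
Total minutes: 5 x 60 + 40 + 2 x 60 + 30 = 490.
490 mod 720 = 490 minutes = 8:10.
Now compute the angle at 8:10:
Hour hand: 8 x 30 + 10 x 0.5 = 245 degrees
Minute hand: 10 x 6 = 60 degrees
Difference: |245 - 60| = 185 degrees
Smaller angle: 360 - 185 = 175 degrees

Final answer: 175 degrees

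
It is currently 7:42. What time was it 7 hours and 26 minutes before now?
Starting time: 7:42 = 462 total minutes past 12:00
Subtracting: 7 hours and 26 minutes = 446 minutes
462 - 446 = 16 minutes
= 16 minutes past 12:00 = 12:16

Final answer: 12:16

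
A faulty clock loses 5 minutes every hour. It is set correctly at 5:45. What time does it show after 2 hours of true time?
For every 60 true minutes, the faulty clock advances 60 - 5 = 55 minutes.
True elapsed: 2 hours = 120 minutes.
Faulty clock advances: 120 x 55/60 = 110 minutes (drift: 10 minutes behind).
Shown time: 5:45 + 110 minutes = 7:35.

Final answer: 7:35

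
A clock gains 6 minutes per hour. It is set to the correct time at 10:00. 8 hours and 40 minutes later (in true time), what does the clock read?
For every 60 true minutes, the faulty clock advances 60 + 6 = 66 minutes.
True elapsed: 8 hours and 40 minutes = 520 minutes.
Faulty clock advances: 520 x 66/60 = 572 minutes (drift: 52 minutes ahead).
Shown time: 10:00 + 572 minutes = 7:32.

Final answer: 7:32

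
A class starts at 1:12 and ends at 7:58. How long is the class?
From 1:12 to 7:58:
(7 x 60 + 58) - (1 x 60 + 12) = 478 - 72 = 406 minutes
= 6 hours and 46 minutes

Final answer: 6 hours and 46 minutes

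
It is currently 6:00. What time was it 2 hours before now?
Starting time: 6:00 = 360 total minutes past 12:00
Subtracting: 2 hours = 120 minutes
360 - 120 = 240 minutes
= 4 hours past 12:00 = 4:00

Final answer: 4:00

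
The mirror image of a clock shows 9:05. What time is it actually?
Reflection across the vertical (12-6) axis maps a hand at angle A degrees to (360 - A) degrees, which sends a reading of T minutes past 12:00 to (720 - T) minutes past 12:00.
Mirror reads 9:05 = 545 minutes past 12:00.
Actual time: (720 - 545) mod 720 = 175 minutes = 2:55.

Final answer: 2:55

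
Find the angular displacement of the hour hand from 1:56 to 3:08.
The hour hand moves 0.5 degrees per minute.
Time elapsed: 3:08 - 1:56 = 72 minutes
Angular displacement: 72 x 0.5 = 36 degrees

Final answer: 36 degrees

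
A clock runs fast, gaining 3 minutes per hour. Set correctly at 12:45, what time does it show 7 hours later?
For every 60 true minutes, the faulty clock advances 60 + 3 = 63 minutes.
True elapsed: 7 hours = 420 minutes.
Faulty clock advances: 420 x 63/60 = 441 minutes (drift: 21 minutes ahead).
Shown time: 12:45 + 441 minutes = 8:06.

Final answer: 8:06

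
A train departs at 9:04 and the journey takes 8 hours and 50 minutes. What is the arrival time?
Starting time: 9:04
Adding 50 minutes to 4 minutes: 4 + 50 = 54 minutes
Adding 8 hours: 9 + 8 = 17 - 12 = 5
Final time: 5:54

Final answer: 5:54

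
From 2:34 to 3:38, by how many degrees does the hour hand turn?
The hour hand moves 0.5 degrees per minute.
Time elapsed: 3:38 - 2:34 = 64 minutes
Angular displacement: 64 x 0.5 = 32 degrees

Final answer: 32 degrees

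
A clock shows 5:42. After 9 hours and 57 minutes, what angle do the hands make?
First find the time 9 hours and 57 minutes after 5:42.
Total minutes: 5 x 60 + 42 + 9 x 60 + 57 = 939.
939 mod 720 = 219 minutes = 3:39.
Now compute the angle at 3:39:
Hour hand: 3 x 30 + 39 x 0.5 = 109.5 degrees
Minute hand: 39 x 6 = 234 degrees
Difference: |109.5 - 234| = 124.5 degrees
The angle is 124.5 degrees

Final answer: 124.5 degrees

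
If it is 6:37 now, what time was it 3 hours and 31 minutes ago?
Starting time: 6:37 = 397 total minutes past 12:00
Subtracting: 3 hours and 31 minutes = 211 minutes
397 - 211 = 186 minutes
= 3 hours and 6 minutes past 12:00 = 3:06

Final answer: 3:06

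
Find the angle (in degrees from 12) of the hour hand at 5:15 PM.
The hour hand moves 30 degrees per hour and 0.5 degrees per minute.
At 5:15: (5) x 30 + 15 x 0.5 = 150 + 7.5 = 157.5 degrees

Final answer: 157.5 degrees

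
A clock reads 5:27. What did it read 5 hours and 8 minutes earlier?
Starting time: 5:27 = 327 total minutes past 12:00
Subtracting: 5 hours and 8 minutes = 308 minutes
327 - 308 = 19 minutes
= 19 minutes past 12:00 = 12:19

Final answer: 12:19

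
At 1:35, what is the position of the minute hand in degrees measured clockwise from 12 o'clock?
The minute hand moves 6 degrees per minute.
At 1:35: 35 x 6 = 210 degrees

Final answer: 210 degrees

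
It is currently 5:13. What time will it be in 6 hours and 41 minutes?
Starting time: 5:13
Adding 41 minutes to 13 minutes: 13 + 41 = 54 minutes
Adding 6 hours: 5 + 6 = 11
Final time: 11:54

Final answer: 11:54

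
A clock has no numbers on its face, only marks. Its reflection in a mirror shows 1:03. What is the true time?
Reflection across the vertical (12-6) axis maps a hand at angle A degrees to (360 - A) degrees, which sends a reading of T minutes past 12:00 to (720 - T) minutes past 12:00.
Mirror reads 1:03 = 63 minutes past 12:00.
Actual time: (720 - 63) mod 720 = 657 minutes = 10:57.

Final answer: 10:57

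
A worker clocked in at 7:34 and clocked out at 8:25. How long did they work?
From 7:34 to 8:25:
(8 x 60 + 25) - (7 x 60 + 34) = 505 - 454 = 51 minutes
= 51 minutes

Final answer: 51 minutes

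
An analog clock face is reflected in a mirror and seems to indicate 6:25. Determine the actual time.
Reflection across the vertical (12-6) axis maps a hand at angle A degrees to (360 - A) degrees, which sends a reading of T minutes past 12:00 to (720 - T) minutes past 12:00.
Mirror reads 6:25 = 385 minutes past 12:00.
Actual time: (720 - 385) mod 720 = 335 minutes = 5:35.

Final answer: 5:35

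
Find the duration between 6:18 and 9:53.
From 6:18 to 9:53:
(9 x 60 + 53) - (6 x 60 + 18) = 593 - 378 = 215 minutes
= 3 hours and 35 minutes

Final answer: 3 hours and 35 minutes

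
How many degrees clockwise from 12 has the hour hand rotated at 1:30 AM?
The hour hand moves 30 degrees per hour and 0.5 degrees per minute.
At 1:30: (1) x 30 + 30 x 0.5 = 30 + 15 = 45 degrees

Final answer: 45 degrees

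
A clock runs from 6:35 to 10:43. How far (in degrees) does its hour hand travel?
The hour hand moves 0.5 degrees per minute.
Time elapsed: 10:43 - 6:35 = 248 minutes
Angular displacement: 248 x 0.5 = 124 degrees

Final answer: 124 degrees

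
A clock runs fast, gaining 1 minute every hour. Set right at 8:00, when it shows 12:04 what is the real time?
For every 60 true minutes, the faulty clock advances 61 minutes, so 1 faulty-clock minute corresponds to 60/61 true minutes.
From 8:00 to 12:04 on the faulty dial is 244 minutes.
True elapsed: 244 x 60/61 = 240 minutes = 4 hours.
True time: 8:00 + 4 hours = 12:00.

Final answer: 12:00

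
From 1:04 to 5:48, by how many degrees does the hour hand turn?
The hour hand moves 0.5 degrees per minute.
Time elapsed: 5:48 - 1:04 = 284 minutes
Angular displacement: 284 x 0.5 = 142 degrees

Final answer: 142 degrees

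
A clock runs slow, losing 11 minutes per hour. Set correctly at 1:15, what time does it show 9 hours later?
For every 60 true minutes, the faulty clock advances 60 - 11 = 49 minutes.
True elapsed: 9 hours = 540 minutes.
Faulty clock advances: 540 x 49/60 = 441 minutes (drift: 99 minutes behind).
Shown time: 1:15 + 441 minutes = 8:36.

Final answer: 8:36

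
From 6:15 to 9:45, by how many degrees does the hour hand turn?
The hour hand moves 0.5 degrees per minute.
Time elapsed: 9:45 - 6:15 = 210 minutes
Angular displacement: 210 x 0.5 = 105 degrees

Final answer: 105 degrees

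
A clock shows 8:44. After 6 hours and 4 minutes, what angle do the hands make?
First find the time 6 hours and 4 minutes after 8:44.
Total minutes: 8 x 60 + 44 + 6 x 60 + 4 = 888.
888 mod 720 = 168 minutes = 2:48.
Now compute the angle at 2:48:
Hour hand: 2 x 30 + 48 x 0.5 = 84 degrees
Minute hand: 48 x 6 = 288 degrees
Difference: |84 - 288| = 204 degrees
Smaller angle: 360 - 204 = 156 degrees

Final answer: 156 degrees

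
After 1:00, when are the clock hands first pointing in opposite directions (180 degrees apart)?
For hands to be 180 degrees apart: |30H - 5.5t| = 180
With H = 1: t = (30 x 1 + 180)/5.5 = 38.18 or t = (30 x 1 - 180)/5.5 = -27.27
First valid solution (0 < t < 60): t = 38.18 minutes
The hands are opposite at 38.18 minutes past 1:00.

Final answer: 38.18 minutes past 1:00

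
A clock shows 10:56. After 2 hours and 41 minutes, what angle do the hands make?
First find the time 2 hours and 41 minutes after 10:56.
Total minutes: 10 x 60 + 56 + 2 x 60 + 41 = 817.
817 mod 720 = 97 minutes = 1:37.
Now compute the angle at 1:37:
Hour hand: 1 x 30 + 37 x 0.5 = 48.5 degrees
Minute hand: 37 x 6 = 222 degrees
Difference: |48.5 - 222| = 173.5 degrees
The angle is 173.5 degrees

Final answer: 173.5 degrees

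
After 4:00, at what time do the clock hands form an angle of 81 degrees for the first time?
At t minutes past 4:00, the hour hand is at 30 x 4 + 0.5t degrees and the minute hand is at 6t degrees.
The smaller angle between them is 81 degrees when |30H - 5.5t| = 81 or |30H - 5.5t| = 279.
With H = 4, solve 30 x 4 - 5.5t = +/- target for each target:
  t = (30 x 4 - 81) / 5.5 = 7.09
  t = (30 x 4 + 81) / 5.5 = 36.55
  t = (30 x 4 - 279) / 5.5 = -28.91 (outside (0, 60))
  t = (30 x 4 + 279) / 5.5 = 72.55 (outside (0, 60))
Valid solutions in (0, 60): {7.09, 36.55} minutes.
The first occurrence is t = 7.09 minutes.
The hands form a 81-degree angle at 7.09 minutes past 4:00.

Final answer: 7.09 minutes past 4:00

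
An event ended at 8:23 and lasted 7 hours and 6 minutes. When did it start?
Starting time: 8:23 = 503 total minutes past 12:00
Subtracting: 7 hours and 6 minutes = 426 minutes
503 - 426 = 77 minutes
= 1 hour and 17 minutes past 12:00 = 1:17

Final answer: 1:17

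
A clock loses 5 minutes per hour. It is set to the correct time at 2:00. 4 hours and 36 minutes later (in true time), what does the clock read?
For every 60 true minutes, the faulty clock advances 60 - 5 = 55 minutes.
True elapsed: 4 hours and 36 minutes = 276 minutes.
Faulty clock advances: 276 x 55/60 = 253 minutes (drift: 23 minutes behind).
Shown time: 2:00 + 253 minutes = 6:13.

Final answer: 6:13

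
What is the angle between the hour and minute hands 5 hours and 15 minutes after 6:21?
First find the time 5 hours and 15 minutes after 6:21.
Total minutes: 6 x 60 + 21 + 5 x 60 + 15 = 696.
696 mod 720 = 696 minutes = 11:36.
Now compute the angle at 11:36:
Hour hand: 11 x 30 + 36 x 0.5 = 348 degrees
Minute hand: 36 x 6 = 216 degrees
Difference: |348 - 216| = 132 degrees
The angle is 132 degrees

Final answer: 132 degrees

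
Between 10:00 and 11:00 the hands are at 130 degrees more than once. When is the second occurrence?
At t minutes past 10:00, the hour hand is at 30 x 10 + 0.5t degrees and the minute hand is at 6t degrees.
The smaller angle between them is 130 degrees when |30H - 5.5t| = 130 or |30H - 5.5t| = 230.
With H = 10, solve 30 x 10 - 5.5t = +/- target for each target:
  t = (30 x 10 - 130) / 5.5 = 30.91
  t = (30 x 10 + 130) / 5.5 = 78.18 (outside (0, 60))
  t = (30 x 10 - 230) / 5.5 = 12.73
  t = (30 x 10 + 230) / 5.5 = 96.36 (outside (0, 60))
Valid solutions in (0, 60): {12.73, 30.91} minutes.
The second occurrence is t = 30.91 minutes.
The hands form a 130-degree angle at 30.91 minutes past 10:00.

Final answer: 30.91 minutes past 10:00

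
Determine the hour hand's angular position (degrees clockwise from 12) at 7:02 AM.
The hour hand moves 30 degrees per hour and 0.5 degrees per minute.
At 7:02: (7) x 30 + 2 x 0.5 = 210 + 1 = 211 degrees

Final answer: 211 degrees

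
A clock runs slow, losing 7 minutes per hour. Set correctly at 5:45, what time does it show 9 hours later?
For every 60 true minutes, the faulty clock advances 60 - 7 = 53 minutes.
True elapsed: 9 hours = 540 minutes.
Faulty clock advances: 540 x 53/60 = 477 minutes (drift: 63 minutes behind).
Shown time: 5:45 + 477 minutes = 1:42.

Final answer: 1:42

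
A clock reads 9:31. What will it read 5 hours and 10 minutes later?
Starting time: 9:31
Adding 10 minutes to 31 minutes: 31 + 10 = 41 minutes
Adding 5 hours: 9 + 5 = 14 - 12 = 2
Final time: 2:41

Final answer: 2:41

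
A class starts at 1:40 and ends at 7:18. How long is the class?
From 1:40 to 7:18:
(7 x 60 + 18) - (1 x 60 + 40) = 438 - 100 = 338 minutes
= 5 hours and 38 minutes

Final answer: 5 hours and 38 minutes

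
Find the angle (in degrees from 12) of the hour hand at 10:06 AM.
The hour hand moves 30 degrees per hour and 0.5 degrees per minute.
At 10:06: (10) x 30 + 6 x 0.5 = 300 + 3 = 303 degrees

Final answer: 303 degrees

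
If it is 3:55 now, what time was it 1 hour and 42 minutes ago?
Starting time: 3:55 = 235 total minutes past 12:00
Subtracting: 1 hour and 42 minutes = 102 minutes
235 - 102 = 133 minutes
= 2 hours and 13 minutes past 12:00 = 2:13

Final answer: 2:13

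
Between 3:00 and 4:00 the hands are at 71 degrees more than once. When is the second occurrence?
At t minutes past 3:00, the hour hand is at 30 x 3 + 0.5t degrees and the minute hand is at 6t degrees.
The smaller angle between them is 71 degrees when |30H - 5.5t| = 71 or |30H - 5.5t| = 289.
With H = 3, solve 30 x 3 - 5.5t = +/- target for each target:
  t = (30 x 3 - 71) / 5.5 = 3.45
  t = (30 x 3 + 71) / 5.5 = 29.27
  t = (30 x 3 - 289) / 5.5 = -36.18 (outside (0, 60))
  t = (30 x 3 + 289) / 5.5 = 68.91 (outside (0, 60))
Valid solutions in (0, 60): {3.45, 29.27} minutes.
The second occurrence is t = 29.27 minutes.
The hands form a 71-degree angle at 29.27 minutes past 3:00.

Final answer: 29.27 minutes past 3:00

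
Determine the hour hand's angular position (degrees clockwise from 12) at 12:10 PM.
The hour hand moves 30 degrees per hour and 0.5 degrees per minute.
At 12:10: (0) x 30 + 10 x 0.5 = 0 + 5 = 5 degrees

Final answer: 5 degrees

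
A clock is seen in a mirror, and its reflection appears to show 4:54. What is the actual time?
Reflection across the vertical (12-6) axis maps a hand at angle A degrees to (360 - A) degrees, which sends a reading of T minutes past 12:00 to (720 - T) minutes past 12:00.
Mirror reads 4:54 = 294 minutes past 12:00.
Actual time: (720 - 294) mod 720 = 426 minutes = 7:06.

Final answer: 7:06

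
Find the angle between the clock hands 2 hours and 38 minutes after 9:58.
First find the time 2 hours and 38 minutes after 9:58.
Total minutes: 9 x 60 + 58 + 2 x 60 + 38 = 756.
756 mod 720 = 36 minutes = 12:36.
Now compute the angle at 12:36:
Hour hand: 0 x 30 + 36 x 0.5 = 18 degrees
Minute hand: 36 x 6 = 216 degrees
Difference: |18 - 216| = 198 degrees
Smaller angle: 360 - 198 = 162 degrees

Final answer: 162 degrees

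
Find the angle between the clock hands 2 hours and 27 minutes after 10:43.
First find the time 2 hours and 27 minutes after 10:43.
Total minutes: 10 x 60 + 43 + 2 x 60 + 27 = 790.
790 mod 720 = 70 minutes = 1:10.
Now compute the angle at 1:10:
Hour hand: 1 x 30 + 10 x 0.5 = 35 degrees
Minute hand: 10 x 6 = 60 degrees
Difference: |35 - 60| = 25 degrees
The angle is 25 degrees

Final answer: 25 degrees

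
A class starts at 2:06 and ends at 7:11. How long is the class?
From 2:06 to 7:11:
(7 x 60 + 11) - (2 x 60 + 6) = 431 - 126 = 305 minutes
= 5 hours and 5 minutes

Final answer: 5 hours and 5 minutes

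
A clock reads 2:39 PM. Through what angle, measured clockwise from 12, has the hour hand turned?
The hour hand moves 30 degrees per hour and 0.5 degrees per minute.
At 2:39: (2) x 30 + 39 x 0.5 = 60 + 19.5 = 79.5 degrees

Final answer: 79.5 degrees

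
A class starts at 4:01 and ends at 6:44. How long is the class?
From 4:01 to 6:44:
(6 x 60 + 44) - (4 x 60 + 1) = 404 - 241 = 163 minutes
= 2 hours and 43 minutes

Final answer: 2 hours and 43 minutes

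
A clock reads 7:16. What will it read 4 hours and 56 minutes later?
Starting time: 7:16
Adding 56 minutes to 16 minutes: 16 + 56 = 72 minutes = 1 hour and 12 minutes
Adding 4 hours: 7 + 4 + 1 (carry) = 12
Final time: 12:12

Final answer: 12:12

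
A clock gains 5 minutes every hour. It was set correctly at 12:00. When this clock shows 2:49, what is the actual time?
For every 60 true minutes, the faulty clock advances 65 minutes, so 1 faulty-clock minute corresponds to 60/65 true minutes.
From 12:00 to 2:49 on the faulty dial is 169 minutes.
True elapsed: 169 x 60/65 = 156 minutes = 2 hours and 36 minutes.
True time: 12:00 + 2 hours and 36 minutes = 2:36.

Final answer: 2:36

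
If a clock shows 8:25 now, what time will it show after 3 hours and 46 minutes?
Starting time: 8:25
Adding 46 minutes to 25 minutes: 25 + 46 = 71 minutes = 1 hour and 11 minutes
Adding 3 hours: 8 + 3 + 1 (carry) = 12
Final time: 12:11

Final answer: 12:11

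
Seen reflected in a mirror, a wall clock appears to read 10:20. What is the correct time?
Reflection across the vertical (12-6) axis maps a hand at angle A degrees to (360 - A) degrees, which sends a reading of T minutes past 12:00 to (720 - T) minutes past 12:00.
Mirror reads 10:20 = 620 minutes past 12:00.
Actual time: (720 - 620) mod 720 = 100 minutes = 1:40.

Final answer: 1:40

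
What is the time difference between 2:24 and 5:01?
From 2:24 to 5:01:
(5 x 60 + 1) - (2 x 60 + 24) = 301 - 144 = 157 minutes
= 2 hours and 37 minutes

Final answer: 2 hours and 37 minutes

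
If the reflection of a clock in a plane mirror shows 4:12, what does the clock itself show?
Reflection across the vertical (12-6) axis maps a hand at angle A degrees to (360 - A) degrees, which sends a reading of T minutes past 12:00 to (720 - T) minutes past 12:00.
Mirror reads 4:12 = 252 minutes past 12:00.
Actual time: (720 - 252) mod 720 = 468 minutes = 7:48.

Final answer: 7:48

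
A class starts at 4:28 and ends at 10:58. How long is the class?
From 4:28 to 10:58:
(10 x 60 + 58) - (4 x 60 + 28) = 658 - 268 = 390 minutes
= 6 hours and 30 minutes

Final answer: 6 hours and 30 minutes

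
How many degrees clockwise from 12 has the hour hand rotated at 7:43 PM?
The hour hand moves 30 degrees per hour and 0.5 degrees per minute.
At 7:43: (7) x 30 + 43 x 0.5 = 210 + 21.5 = 231.5 degrees

Final answer: 231.5 degrees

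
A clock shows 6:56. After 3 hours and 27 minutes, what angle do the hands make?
First find the time 3 hours and 27 minutes after 6:56.
Total minutes: 6 x 60 + 56 + 3 x 60 + 27 = 623.
623 mod 720 = 623 minutes = 10:23.
Now compute the angle at 10:23:
Hour hand: 10 x 30 + 23 x 0.5 = 311.5 degrees
Minute hand: 23 x 6 = 138 degrees
Difference: |311.5 - 138| = 173.5 degrees
The angle is 173.5 degrees

Final answer: 173.5 degrees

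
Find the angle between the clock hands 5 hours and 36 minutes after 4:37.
First find the time 5 hours and 36 minutes after 4:37.
Total minutes: 4 x 60 + 37 + 5 x 60 + 36 = 613.
613 mod 720 = 613 minutes = 10:13.
Now compute the angle at 10:13:
Hour hand: 10 x 30 + 13 x 0.5 = 306.5 degrees
Minute hand: 13 x 6 = 78 degrees
Difference: |306.5 - 78| = 228.5 degrees
Smaller angle: 360 - 228.5 = 131.5 degrees

Final answer: 131.5 degrees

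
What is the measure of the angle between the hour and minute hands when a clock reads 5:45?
Hour hand position: 5 x 30 + 45 x 0.5 = 172.5 degrees
Minute hand position: 45 x 6 = 270 degrees
Difference: |172.5 - 270| = 97.5 degrees
The angle between the hands is 97.5 degrees

Final answer: 97.5 degrees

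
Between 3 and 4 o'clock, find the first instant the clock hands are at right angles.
At t minutes past 3:00, the hour hand is at 30 x 3 + 0.5t degrees and the minute hand is at 6t degrees.
The smaller angle between them is 90 degrees when |30H - 5.5t| = 90 or |30H - 5.5t| = 270.
With H = 3, solve 30 x 3 - 5.5t = +/- target for each target:
  t = (30 x 3 - 90) / 5.5 = 0 (outside (0, 60))
  t = (30 x 3 + 90) / 5.5 = 32.73
  t = (30 x 3 - 270) / 5.5 = -32.73 (outside (0, 60))
  t = (30 x 3 + 270) / 5.5 = 65.45 (outside (0, 60))
Valid solutions in (0, 60): {32.73} minutes.
First occurrence: t = 32.73 minutes.
The hands are at right angles at 32.73 minutes past 3:00.

Final answer: 32.73 minutes past 3:00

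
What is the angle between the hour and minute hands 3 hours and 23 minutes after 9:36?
First find the time 3 hours and 23 minutes after 9:36.
Total minutes: 9 x 60 + 36 + 3 x 60 + 23 = 779.
779 mod 720 = 59 minutes = 12:59.
Now compute the angle at 12:59:
Hour hand: 0 x 30 + 59 x 0.5 = 29.5 degrees
Minute hand: 59 x 6 = 354 degrees
Difference: |29.5 - 354| = 324.5 degrees
Smaller angle: 360 - 324.5 = 35.5 degrees

Final answer: 35.5 degrees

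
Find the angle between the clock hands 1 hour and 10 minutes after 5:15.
First find the time 1 hour and 10 minutes after 5:15.
Total minutes: 5 x 60 + 15 + 1 x 60 + 10 = 385.
385 mod 720 = 385 minutes = 6:25.
Now compute the angle at 6:25:
Hour hand: 6 x 30 + 25 x 0.5 = 192.5 degrees
Minute hand: 25 x 6 = 150 degrees
Difference: |192.5 - 150| = 42.5 degrees
The angle is 42.5 degrees

Final answer: 42.5 degrees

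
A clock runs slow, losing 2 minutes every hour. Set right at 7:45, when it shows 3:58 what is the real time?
For every 60 true minutes, the faulty clock advances 58 minutes, so 1 faulty-clock minute corresponds to 60/58 true minutes.
From 7:45 to 3:58 on the faulty dial is 493 minutes.
True elapsed: 493 x 60/58 = 510 minutes = 8 hours and 30 minutes.
True time: 7:45 + 8 hours and 30 minutes = 4:15.

Final answer: 4:15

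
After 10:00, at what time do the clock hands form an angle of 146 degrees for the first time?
At t minutes past 10:00, the hour hand is at 30 x 10 + 0.5t degrees and the minute hand is at 6t degrees.
The smaller angle between them is 146 degrees when |30H - 5.5t| = 146 or |30H - 5.5t| = 214.
With H = 10, solve 30 x 10 - 5.5t = +/- target for each target:
  t = (30 x 10 - 146) / 5.5 = 28
  t = (30 x 10 + 146) / 5.5 = 81.09 (outside (0, 60))
  t = (30 x 10 - 214) / 5.5 = 15.64
  t = (30 x 10 + 214) / 5.5 = 93.45 (outside (0, 60))
Valid solutions in (0, 60): {15.64, 28} minutes.
The first occurrence is t = 15.64 minutes.
The hands form a 146-degree angle at 15.64 minutes past 10:00.

Final answer: 15.64 minutes past 10:00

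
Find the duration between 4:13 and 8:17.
From 4:13 to 8:17:
(8 x 60 + 17) - (4 x 60 + 13) = 497 - 253 = 244 minutes
= 4 hours and 4 minutes

Final answer: 4 hours and 4 minutes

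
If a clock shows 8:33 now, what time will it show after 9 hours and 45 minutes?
Starting time: 8:33
Adding 45 minutes to 33 minutes: 33 + 45 = 78 minutes = 1 hour and 18 minutes
Adding 9 hours: 8 + 9 + 1 (carry) = 18 - 12 = 6
Final time: 6:18

Final answer: 6:18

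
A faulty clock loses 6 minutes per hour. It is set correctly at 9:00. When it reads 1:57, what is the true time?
For every 60 true minutes, the faulty clock advances 54 minutes, so 1 faulty-clock minute corresponds to 60/54 true minutes.
From 9:00 to 1:57 on the faulty dial is 297 minutes.
True elapsed: 297 x 60/54 = 330 minutes = 5 hours and 30 minutes.
True time: 9:00 + 5 hours and 30 minutes = 2:30.

Final answer: 2:30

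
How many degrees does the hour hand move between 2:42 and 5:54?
The hour hand moves 0.5 degrees per minute.
Time elapsed: 5:54 - 2:42 = 192 minutes
Angular displacement: 192 x 0.5 = 96 degrees

Final answer: 96 degrees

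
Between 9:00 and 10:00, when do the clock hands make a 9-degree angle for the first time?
At t minutes past 9:00, the hour hand is at 30 x 9 + 0.5t degrees and the minute hand is at 6t degrees.
The smaller angle between them is 9 degrees when |30H - 5.5t| = 9 or |30H - 5.5t| = 351.
With H = 9, solve 30 x 9 - 5.5t = +/- target for each target:
  t = (30 x 9 - 9) / 5.5 = 47.45
  t = (30 x 9 + 9) / 5.5 = 50.73
  t = (30 x 9 - 351) / 5.5 = -14.73 (outside (0, 60))
  t = (30 x 9 + 351) / 5.5 = 112.91 (outside (0, 60))
Valid solutions in (0, 60): {47.45, 50.73} minutes.
The first occurrence is t = 47.45 minutes.
The hands form a 9-degree angle at 47.45 minutes past 9:00.

Final answer: 47.45 minutes past 9:00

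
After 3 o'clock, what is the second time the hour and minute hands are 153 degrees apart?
At t minutes past 3:00, the hour hand is at 30 x 3 + 0.5t degrees and the minute hand is at 6t degrees.
The smaller angle between them is 153 degrees when |30H - 5.5t| = 153 or |30H - 5.5t| = 207.
With H = 3, solve 30 x 3 - 5.5t = +/- target for each target:
  t = (30 x 3 - 153) / 5.5 = -11.45 (outside (0, 60))
  t = (30 x 3 + 153) / 5.5 = 44.18
  t = (30 x 3 - 207) / 5.5 = -21.27 (outside (0, 60))
  t = (30 x 3 + 207) / 5.5 = 54
Valid solutions in (0, 60): {44.18, 54} minutes.
The second occurrence is t = 54 minutes.
The hands form a 153-degree angle at 54 minutes past 3:00.

Final answer: 54 minutes past 3:00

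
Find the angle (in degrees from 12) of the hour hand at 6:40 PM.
The hour hand moves 30 degrees per hour and 0.5 degrees per minute.
At 6:40: (6) x 30 + 40 x 0.5 = 180 + 20 = 200 degrees

Final answer: 200 degrees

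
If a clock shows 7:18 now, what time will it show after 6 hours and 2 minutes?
Starting time: 7:18
Adding 2 minutes to 18 minutes: 18 + 2 = 20 minutes
Adding 6 hours: 7 + 6 = 13 - 12 = 1
Final time: 1:20

Final answer: 1:20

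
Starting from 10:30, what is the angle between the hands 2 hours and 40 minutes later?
First find the time 2 hours and 40 minutes after 10:30.
Total minutes: 10 x 60 + 30 + 2 x 60 + 40 = 790.
790 mod 720 = 70 minutes = 1:10.
Now compute the angle at 1:10:
Hour hand: 1 x 30 + 10 x 0.5 = 35 degrees
Minute hand: 10 x 6 = 60 degrees
Difference: |35 - 60| = 25 degrees
The angle is 25 degrees

Final answer: 25 degrees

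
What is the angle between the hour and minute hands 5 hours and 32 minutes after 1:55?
First find the time 5 hours and 32 minutes after 1:55.
Total minutes: 1 x 60 + 55 + 5 x 60 + 32 = 447.
447 mod 720 = 447 minutes = 7:27.
Now compute the angle at 7:27:
Hour hand: 7 x 30 + 27 x 0.5 = 223.5 degrees
Minute hand: 27 x 6 = 162 degrees
Difference: |223.5 - 162| = 61.5 degrees
The angle is 61.5 degrees

Final answer: 61.5 degrees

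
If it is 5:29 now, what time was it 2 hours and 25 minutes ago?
Starting time: 5:29 = 329 total minutes past 12:00
Subtracting: 2 hours and 25 minutes = 145 minutes
329 - 145 = 184 minutes
= 3 hours and 4 minutes past 12:00 = 3:04

Final answer: 3:04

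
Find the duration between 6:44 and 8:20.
From 6:44 to 8:20:
(8 x 60 + 20) - (6 x 60 + 44) = 500 - 404 = 96 minutes
= 1 hour and 36 minutes

Final answer: 1 hour and 36 minutes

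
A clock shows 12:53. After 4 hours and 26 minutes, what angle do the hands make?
First find the time 4 hours and 26 minutes after 12:53.
Total minutes: 12 x 60 + 53 + 4 x 60 + 26 = 1039.
1039 mod 720 = 319 minutes = 5:19.
Now compute the angle at 5:19:
Hour hand: 5 x 30 + 19 x 0.5 = 159.5 degrees
Minute hand: 19 x 6 = 114 degrees
Difference: |159.5 - 114| = 45.5 degrees
The angle is 45.5 degrees

Final answer: 45.5 degrees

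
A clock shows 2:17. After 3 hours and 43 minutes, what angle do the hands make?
First find the time 3 hours and 43 minutes after 2:17.
Total minutes: 2 x 60 + 17 + 3 x 60 + 43 = 360.
360 mod 720 = 360 minutes = 6:00.
Now compute the angle at 6:00:
Hour hand: 6 x 30 + 0 x 0.5 = 180 degrees
Minute hand: 0 x 6 = 0 degrees
Difference: |180 - 0| = 180 degrees
The angle is 180 degrees

Final answer: 180 degrees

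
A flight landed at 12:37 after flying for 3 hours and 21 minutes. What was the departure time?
Starting time: 12:37 = 37 total minutes past 12:00
Subtracting: 3 hours and 21 minutes = 201 minutes
37 - 201 = -164 (negative, add 12 hours = 720) = 556 minutes
= 9 hours and 16 minutes past 12:00 = 9:16

Final answer: 9:16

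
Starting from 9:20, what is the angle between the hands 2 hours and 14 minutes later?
First find the time 2 hours and 14 minutes after 9:20.
Total minutes: 9 x 60 + 20 + 2 x 60 + 14 = 694.
694 mod 720 = 694 minutes = 11:34.
Now compute the angle at 11:34:
Hour hand: 11 x 30 + 34 x 0.5 = 347 degrees
Minute hand: 34 x 6 = 204 degrees
Difference: |347 - 204| = 143 degrees
The angle is 143 degrees

Final answer: 143 degrees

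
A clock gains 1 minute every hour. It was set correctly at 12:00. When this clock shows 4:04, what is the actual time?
For every 60 true minutes, the faulty clock advances 61 minutes, so 1 faulty-clock minute corresponds to 60/61 true minutes.
From 12:00 to 4:04 on the faulty dial is 244 minutes.
True elapsed: 244 x 60/61 = 240 minutes = 4 hours.
True time: 12:00 + 4 hours = 4:00.

Final answer: 4:00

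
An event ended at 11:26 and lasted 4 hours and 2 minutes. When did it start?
Starting time: 11:26 = 686 total minutes past 12:00
Subtracting: 4 hours and 2 minutes = 242 minutes
686 - 242 = 444 minutes
= 7 hours and 24 minutes past 12:00 = 7:24

Final answer: 7:24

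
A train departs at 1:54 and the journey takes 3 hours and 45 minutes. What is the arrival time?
Starting time: 1:54
Adding 45 minutes to 54 minutes: 54 + 45 = 99 minutes = 1 hour and 39 minutes
Adding 3 hours: 1 + 3 + 1 (carry) = 5
Final time: 5:39

Final answer: 5:39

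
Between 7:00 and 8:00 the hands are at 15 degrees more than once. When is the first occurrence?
At t minutes past 7:00, the hour hand is at 30 x 7 + 0.5t degrees and the minute hand is at 6t degrees.
The smaller angle between them is 15 degrees when |30H - 5.5t| = 15 or |30H - 5.5t| = 345.
With H = 7, solve 30 x 7 - 5.5t = +/- target for each target:
  t = (30 x 7 - 15) / 5.5 = 35.45
  t = (30 x 7 + 15) / 5.5 = 40.91
  t = (30 x 7 - 345) / 5.5 = -24.55 (outside (0, 60))
  t = (30 x 7 + 345) / 5.5 = 100.91 (outside (0, 60))
Valid solutions in (0, 60): {35.45, 40.91} minutes.
The first occurrence is t = 35.45 minutes.
The hands form a 15-degree angle at 35.45 minutes past 7:00.

Final answer: 35.45 minutes past 7:00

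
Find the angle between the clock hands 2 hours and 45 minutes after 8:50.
First find the time 2 hours and 45 minutes after 8:50.
Total minutes: 8 x 60 + 50 + 2 x 60 + 45 = 695.
695 mod 720 = 695 minutes = 11:35.
Now compute the angle at 11:35:
Hour hand: 11 x 30 + 35 x 0.5 = 347.5 degrees
Minute hand: 35 x 6 = 210 degrees
Difference: |347.5 - 210| = 137.5 degrees
The angle is 137.5 degrees

Final answer: 137.5 degrees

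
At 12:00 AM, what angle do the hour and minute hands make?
Hour hand position: 0 x 30 + 0 x 0.5 = 0 degrees
Minute hand position: 0 x 6 = 0 degrees
Difference: |0 - 0| = 0 degrees
The angle between the hands is 0 degrees

Final answer: 0 degrees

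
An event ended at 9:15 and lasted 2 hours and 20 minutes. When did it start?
Starting time: 9:15 = 555 total minutes past 12:00
Subtracting: 2 hours and 20 minutes = 140 minutes
555 - 140 = 415 minutes
= 6 hours and 55 minutes past 12:00 = 6:55

Final answer: 6:55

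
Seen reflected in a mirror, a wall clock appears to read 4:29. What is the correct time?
Reflection across the vertical (12-6) axis maps a hand at angle A degrees to (360 - A) degrees, which sends a reading of T minutes past 12:00 to (720 - T) minutes past 12:00.
Mirror reads 4:29 = 269 minutes past 12:00.
Actual time: (720 - 269) mod 720 = 451 minutes = 7:31.

Final answer: 7:31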